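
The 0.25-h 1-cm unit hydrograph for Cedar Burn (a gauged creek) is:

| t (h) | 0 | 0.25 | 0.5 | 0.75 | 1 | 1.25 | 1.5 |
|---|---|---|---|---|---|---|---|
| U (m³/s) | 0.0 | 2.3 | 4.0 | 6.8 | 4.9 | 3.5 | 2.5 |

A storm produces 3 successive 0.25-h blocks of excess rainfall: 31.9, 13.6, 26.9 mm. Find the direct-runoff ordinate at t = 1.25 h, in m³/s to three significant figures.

By discrete convolution, Q_j = Σ (P_i / 10 mm) · U_{j−i}.
At t = 1.25 h (j=5): Q = (31.9/10)·3.5 + (13.6/10)·4.9 + (26.9/10)·6.8 = 36.1 m³/s.

Q ≈ 36.1 m³/s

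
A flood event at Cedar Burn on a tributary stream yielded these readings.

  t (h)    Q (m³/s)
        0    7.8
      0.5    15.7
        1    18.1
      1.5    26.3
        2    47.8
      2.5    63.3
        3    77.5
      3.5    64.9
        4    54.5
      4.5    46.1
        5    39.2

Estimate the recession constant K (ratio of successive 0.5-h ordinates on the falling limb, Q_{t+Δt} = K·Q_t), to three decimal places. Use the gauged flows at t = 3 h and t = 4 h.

Using the recession-limb readings at t = 3 h and t = 4 h: Q falls from 77.5 to 54.5 m³/s over 2 intervals.
K = (Q₂/Q₁)^(1/2) = (54.5/77.5)^(1/2) = 0.839.

K ≈ 0.839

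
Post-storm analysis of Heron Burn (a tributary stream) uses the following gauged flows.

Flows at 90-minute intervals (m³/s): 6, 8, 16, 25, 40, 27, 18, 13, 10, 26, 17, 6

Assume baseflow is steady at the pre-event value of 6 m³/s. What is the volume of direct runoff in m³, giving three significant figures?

Direct-runoff ordinates (Q − Q_b): 0.0, 2.0, 10.0, 19.0, 34.0, 21.0, 12.0, 7.0, 4.0, 20.0, 11.0, 0.0 m³/s.
ΣQ_DR = 140.0 m³/s.
With Δt = 1.5 h = 5400 s, V = ΣQ_DR · Δt = 140.0 × 5400 = 7.56 × 10^5 m³.

V ≈ 7.56 × 10^5 m³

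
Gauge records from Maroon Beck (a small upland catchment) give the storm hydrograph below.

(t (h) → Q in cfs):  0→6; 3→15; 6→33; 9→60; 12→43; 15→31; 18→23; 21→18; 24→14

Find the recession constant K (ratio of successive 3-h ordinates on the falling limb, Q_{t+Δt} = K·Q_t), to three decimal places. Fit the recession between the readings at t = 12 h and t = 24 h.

Using the recession-limb readings at t = 12 h and t = 24 h: Q falls from 43 to 14 cfs over 4 intervals.
K = (Q₂/Q₁)^(1/4) = (14/43)^(1/4) = 0.755.

K ≈ 0.755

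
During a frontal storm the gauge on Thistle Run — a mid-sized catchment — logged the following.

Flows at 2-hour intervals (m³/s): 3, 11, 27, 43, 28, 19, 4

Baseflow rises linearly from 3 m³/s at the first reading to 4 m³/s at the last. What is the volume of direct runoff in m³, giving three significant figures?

V ≈ 7.96 × 10^5 m³

Direct-runoff ordinates (Q − Q_b): 0.00, 7.83, 23.67, 39.50, 24.33, 15.17, 0.00 m³/s.
ΣQ_DR = 110.5 m³/s.
With Δt = 2 h = 7200 s, V = ΣQ_DR · Δt = 110.5 × 7200 = 7.96 × 10^5 m³.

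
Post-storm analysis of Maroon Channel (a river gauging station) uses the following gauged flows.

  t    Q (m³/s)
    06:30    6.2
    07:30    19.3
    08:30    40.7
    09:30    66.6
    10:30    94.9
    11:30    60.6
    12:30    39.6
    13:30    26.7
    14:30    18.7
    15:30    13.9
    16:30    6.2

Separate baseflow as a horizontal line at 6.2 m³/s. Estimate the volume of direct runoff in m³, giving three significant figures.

V ≈ 1.17 × 10^6 m³

Direct-runoff ordinates (Q − Q_b): 0.0, 13.1, 34.5, 60.4, 88.7, 54.4, 33.4, 20.5, 12.5, 7.7, 0.0 m³/s.
ΣQ_DR = 325.2 m³/s.
With Δt = 1 h = 3600 s, V = ΣQ_DR · Δt = 325.2 × 3600 = 1.17 × 10^6 m³.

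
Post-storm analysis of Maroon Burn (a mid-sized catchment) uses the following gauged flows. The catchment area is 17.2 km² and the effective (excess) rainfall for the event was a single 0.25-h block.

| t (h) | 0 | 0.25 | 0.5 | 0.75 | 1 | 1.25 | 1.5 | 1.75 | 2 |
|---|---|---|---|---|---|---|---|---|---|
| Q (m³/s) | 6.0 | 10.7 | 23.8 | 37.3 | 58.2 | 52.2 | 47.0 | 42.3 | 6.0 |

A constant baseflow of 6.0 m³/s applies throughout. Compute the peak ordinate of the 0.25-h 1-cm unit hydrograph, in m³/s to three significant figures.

U_p ≈ 43.5 m³/s

Direct runoff: 0.0, 4.7, 17.8, 31.3, 52.2, 46.2, 41.0, 36.3, 0.0 m³/s; ΣQ_DR = 229.5 m³/s, peak = 52.2 m³/s.
Runoff depth d = ΣQ_DR·Δt / A = 229.5 × 900 / (17.2 km²) = 12.01 mm.
The 1-cm UH is the DRH scaled by (10 mm)/d, so U_p = 52.2 × 10/12.01 = 43.5 m³/s.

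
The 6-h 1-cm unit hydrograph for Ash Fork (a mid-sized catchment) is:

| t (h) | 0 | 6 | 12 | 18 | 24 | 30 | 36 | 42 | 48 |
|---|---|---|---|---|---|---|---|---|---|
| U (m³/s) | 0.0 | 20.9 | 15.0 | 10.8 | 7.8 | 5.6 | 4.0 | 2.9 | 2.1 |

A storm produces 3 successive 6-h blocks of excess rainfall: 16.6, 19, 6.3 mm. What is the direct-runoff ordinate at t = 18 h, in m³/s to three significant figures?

Q ≈ 59.6 m³/s

By discrete convolution, Q_j = Σ (P_i / 10 mm) · U_{j−i}.
At t = 18 h (j=3): Q = (16.6/10)·10.8 + (19/10)·15.0 + (6.3/10)·20.9 = 59.6 m³/s.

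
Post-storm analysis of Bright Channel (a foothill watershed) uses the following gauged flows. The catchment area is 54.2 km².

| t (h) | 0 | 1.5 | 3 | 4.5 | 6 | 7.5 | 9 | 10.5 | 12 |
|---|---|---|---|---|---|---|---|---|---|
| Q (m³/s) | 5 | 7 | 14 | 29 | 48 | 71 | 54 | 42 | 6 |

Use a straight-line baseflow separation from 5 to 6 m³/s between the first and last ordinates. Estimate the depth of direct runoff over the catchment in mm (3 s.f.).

Direct runoff: 0.00, 1.88, 8.75, 23.62, 42.50, 65.38, 48.25, 36.12, 0.00 m³/s; ΣQ_DR = 226.5 m³/s.
V = ΣQ_DR · Δt = 226.5 × 5400 s = 1.223 × 10^6 m³.
Over A = 54.2 km², depth = V / A = 22.6 mm.

d ≈ 22.6 mm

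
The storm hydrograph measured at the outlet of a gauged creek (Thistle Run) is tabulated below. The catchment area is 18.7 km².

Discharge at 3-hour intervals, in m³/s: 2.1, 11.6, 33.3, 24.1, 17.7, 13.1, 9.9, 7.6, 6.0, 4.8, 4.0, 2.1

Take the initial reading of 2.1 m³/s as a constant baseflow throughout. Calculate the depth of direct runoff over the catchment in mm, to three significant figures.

d ≈ 64.2 mm

Direct runoff: 0.0, 9.5, 31.2, 22.0, 15.6, 11.0, 7.8, 5.5, 3.9, 2.7, 1.9, 0.0 m³/s; ΣQ_DR = 111.1 m³/s.
V = ΣQ_DR · Δt = 111.1 × 10800 s = 1.200 × 10^6 m³.
Over A = 18.7 km², depth = V / A = 64.2 mm.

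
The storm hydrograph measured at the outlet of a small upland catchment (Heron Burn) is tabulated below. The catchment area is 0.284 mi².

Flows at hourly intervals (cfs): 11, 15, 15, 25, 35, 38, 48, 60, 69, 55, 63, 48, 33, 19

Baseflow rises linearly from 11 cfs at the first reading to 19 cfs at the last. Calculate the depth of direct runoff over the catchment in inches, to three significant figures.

Direct runoff: 0.00, 3.38, 2.77, 12.15, 21.54, 23.92, 33.31, 44.69, 53.08, 38.46, 45.85, 30.23, 14.62, 0.00 cfs; ΣQ_DR = 324.0 cfs.
V = ΣQ_DR · Δt = 324.0 × 3600 s = 1.166 × 10^6 ft³.
Over A = 0.284 mi², depth = V / A = 1.77 in.

d ≈ 1.77 in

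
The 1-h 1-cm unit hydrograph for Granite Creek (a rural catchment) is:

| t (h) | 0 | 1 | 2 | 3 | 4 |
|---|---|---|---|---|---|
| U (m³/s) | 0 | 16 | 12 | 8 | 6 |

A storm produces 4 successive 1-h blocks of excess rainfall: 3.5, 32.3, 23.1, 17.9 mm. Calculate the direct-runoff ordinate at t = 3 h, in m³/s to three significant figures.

Q ≈ 78.5 m³/s

By discrete convolution, Q_j = Σ (P_i / 10 mm) · U_{j−i}.
At t = 3 h (j=3): Q = (3.5/10)·8 + (32.3/10)·12 + (23.1/10)·16 + (17.9/10)·0 = 78.5 m³/s.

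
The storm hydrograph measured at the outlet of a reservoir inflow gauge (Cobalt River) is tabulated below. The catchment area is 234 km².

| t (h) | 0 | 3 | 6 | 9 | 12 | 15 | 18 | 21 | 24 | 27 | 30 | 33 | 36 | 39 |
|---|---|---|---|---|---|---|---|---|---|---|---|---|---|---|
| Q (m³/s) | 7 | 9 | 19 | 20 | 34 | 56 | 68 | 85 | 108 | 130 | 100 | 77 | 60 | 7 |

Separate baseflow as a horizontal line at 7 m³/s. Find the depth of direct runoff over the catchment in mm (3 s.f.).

d ≈ 31.5 mm

Direct runoff: 0.0, 2.0, 12.0, 13.0, 27.0, 49.0, 61.0, 78.0, 101.0, 123.0, 93.0, 70.0, 53.0, 0.0 m³/s; ΣQ_DR = 682.0 m³/s.
V = ΣQ_DR · Δt = 682.0 × 10800 s = 7.366 × 10^6 m³.
Over A = 234 km², depth = V / A = 31.5 mm.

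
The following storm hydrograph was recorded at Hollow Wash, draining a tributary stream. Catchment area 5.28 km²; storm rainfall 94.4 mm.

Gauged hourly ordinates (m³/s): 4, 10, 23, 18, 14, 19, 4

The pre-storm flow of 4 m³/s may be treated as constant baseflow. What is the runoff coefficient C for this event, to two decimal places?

ΣQ_DR = 64.00 m³/s; V = ΣQ_DR·Δt = 2.304 × 10^5 m³.
Runoff depth d = V / A = 43.64 mm.
C = d / P = 43.64 / 94.4 = 0.46.

C ≈ 0.46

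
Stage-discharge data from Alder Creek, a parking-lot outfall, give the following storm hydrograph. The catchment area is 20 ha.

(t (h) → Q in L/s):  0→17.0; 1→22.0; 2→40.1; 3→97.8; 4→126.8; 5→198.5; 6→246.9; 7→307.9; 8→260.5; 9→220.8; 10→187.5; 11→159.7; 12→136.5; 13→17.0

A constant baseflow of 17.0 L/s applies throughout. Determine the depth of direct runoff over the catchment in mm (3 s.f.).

d ≈ 32.4 mm

Direct runoff: 0.0, 5.0, 23.1, 80.8, 109.8, 181.5, 229.9, 290.9, 243.5, 203.8, 170.5, 142.7, 119.5, 0.0 L/s; ΣQ_DR = 1801 L/s.
V = ΣQ_DR · Δt = 1801 × 3600 s = 6.484 × 10^6 L.
Over A = 20 ha, depth = V / A = 32.4 mm.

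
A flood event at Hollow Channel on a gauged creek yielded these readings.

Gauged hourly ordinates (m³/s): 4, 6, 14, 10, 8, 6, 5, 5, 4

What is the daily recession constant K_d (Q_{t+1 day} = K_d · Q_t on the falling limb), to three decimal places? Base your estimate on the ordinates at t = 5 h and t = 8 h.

K_d ≈ 0.039

Between t = 5 h and t = 8 h the flow falls from 6 to 4 m³/s over 3×1 h = 3 h.
Per-interval ratio K = (4/6)^(1/3) = 0.8736; K_d = K^(24/1) = 0.039.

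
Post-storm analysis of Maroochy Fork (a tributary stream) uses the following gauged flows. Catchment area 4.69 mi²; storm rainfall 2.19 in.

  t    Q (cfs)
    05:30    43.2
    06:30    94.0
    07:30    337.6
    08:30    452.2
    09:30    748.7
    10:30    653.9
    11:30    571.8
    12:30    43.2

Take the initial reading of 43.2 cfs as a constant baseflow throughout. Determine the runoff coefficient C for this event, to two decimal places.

ΣQ_DR = 2599 cfs; V = ΣQ_DR·Δt = 9.356 × 10^6 ft³.
Runoff depth d = V / A = 0.8587 in.
C = d / P = 0.8587 / 2.19 = 0.39.

C ≈ 0.39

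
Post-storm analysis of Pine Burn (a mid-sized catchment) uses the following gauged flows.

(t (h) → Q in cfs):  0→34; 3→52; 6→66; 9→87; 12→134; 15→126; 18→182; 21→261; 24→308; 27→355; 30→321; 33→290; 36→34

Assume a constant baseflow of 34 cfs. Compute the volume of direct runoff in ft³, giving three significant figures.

V ≈ 1.95 × 10^7 ft³

Direct-runoff ordinates (Q − Q_b): 0.0, 18.0, 32.0, 53.0, 100.0, 92.0, 148.0, 227.0, 274.0, 321.0, 287.0, 256.0, 0.0 cfs.
ΣQ_DR = 1808 cfs.
With Δt = 3 h = 10800 s, V = ΣQ_DR · Δt = 1808 × 10800 = 1.95 × 10^7 ft³.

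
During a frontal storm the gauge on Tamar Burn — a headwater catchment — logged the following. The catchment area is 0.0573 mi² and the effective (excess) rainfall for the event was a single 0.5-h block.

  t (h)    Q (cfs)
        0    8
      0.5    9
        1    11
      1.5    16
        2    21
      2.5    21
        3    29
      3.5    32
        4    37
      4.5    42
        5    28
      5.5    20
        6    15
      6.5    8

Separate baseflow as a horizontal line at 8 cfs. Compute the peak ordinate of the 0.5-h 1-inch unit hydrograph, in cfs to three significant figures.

Direct runoff: 0.0, 1.0, 3.0, 8.0, 13.0, 13.0, 21.0, 24.0, 29.0, 34.0, 20.0, 12.0, 7.0, 0.0 cfs; ΣQ_DR = 185.0 cfs, peak = 34.0 cfs.
Runoff depth d = ΣQ_DR·Δt / A = 185.0 × 1800 / (0.0573 mi²) = 2.502 in.
The 1-inch UH is the DRH scaled by (1 in)/d, so U_p = 34.0 × 1/2.502 = 13.6 cfs.

U_p ≈ 13.6 cfs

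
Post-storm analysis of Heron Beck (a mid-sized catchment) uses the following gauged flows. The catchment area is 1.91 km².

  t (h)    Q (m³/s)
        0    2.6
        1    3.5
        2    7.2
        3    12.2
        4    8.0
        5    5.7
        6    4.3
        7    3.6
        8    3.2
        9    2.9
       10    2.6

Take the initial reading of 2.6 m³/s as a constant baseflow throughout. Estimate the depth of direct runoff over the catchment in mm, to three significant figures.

d ≈ 51.3 mm

Direct runoff: 0.0, 0.9, 4.6, 9.6, 5.4, 3.1, 1.7, 1.0, 0.6, 0.3, 0.0 m³/s; ΣQ_DR = 27.20 m³/s.
V = ΣQ_DR · Δt = 27.20 × 3600 s = 97920 m³.
Over A = 1.91 km², depth = V / A = 51.3 mm.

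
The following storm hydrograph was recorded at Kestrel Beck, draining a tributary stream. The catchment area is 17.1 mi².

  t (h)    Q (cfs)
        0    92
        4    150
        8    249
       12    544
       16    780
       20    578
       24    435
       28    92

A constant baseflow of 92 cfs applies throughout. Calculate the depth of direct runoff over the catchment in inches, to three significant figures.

d ≈ 0.792 in

Direct runoff: 0.0, 58.0, 157.0, 452.0, 688.0, 486.0, 343.0, 0.0 cfs; ΣQ_DR = 2184 cfs.
V = ΣQ_DR · Δt = 2184 × 14400 s = 3.145 × 10^7 ft³.
Over A = 17.1 mi², depth = V / A = 0.792 in.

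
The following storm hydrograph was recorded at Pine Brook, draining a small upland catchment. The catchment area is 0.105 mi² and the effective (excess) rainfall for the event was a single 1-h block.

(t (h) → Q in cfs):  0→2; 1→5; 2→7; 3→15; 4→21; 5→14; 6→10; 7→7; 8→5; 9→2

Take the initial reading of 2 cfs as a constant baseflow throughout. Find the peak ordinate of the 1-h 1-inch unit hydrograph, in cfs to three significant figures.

U_p ≈ 18.9 cfs

Direct runoff: 0.0, 3.0, 5.0, 13.0, 19.0, 12.0, 8.0, 5.0, 3.0, 0.0 cfs; ΣQ_DR = 68.00 cfs, peak = 19.0 cfs.
Runoff depth d = ΣQ_DR·Δt / A = 68.00 × 3600 / (0.105 mi²) = 1.004 in.
The 1-inch UH is the DRH scaled by (1 in)/d, so U_p = 19.0 × 1/1.004 = 18.9 cfs.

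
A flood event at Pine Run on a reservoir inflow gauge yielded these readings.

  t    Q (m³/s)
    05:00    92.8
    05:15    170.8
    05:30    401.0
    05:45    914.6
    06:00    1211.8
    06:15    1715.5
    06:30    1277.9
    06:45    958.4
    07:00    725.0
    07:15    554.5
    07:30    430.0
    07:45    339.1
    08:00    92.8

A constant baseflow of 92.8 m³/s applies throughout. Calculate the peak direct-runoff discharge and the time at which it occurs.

Q_p = 1622.7 m³/s at t = 06:15

Subtracting baseflow gives direct-runoff ordinates: 0.0, 78.0, 308.2, 821.8, 1119.0, 1622.7, 1185.1, 865.6, 632.2, 461.7, 337.2, 246.3, 0.0 m³/s.
The maximum is 1622.7 m³/s, occurring at the reading for t = 06:15.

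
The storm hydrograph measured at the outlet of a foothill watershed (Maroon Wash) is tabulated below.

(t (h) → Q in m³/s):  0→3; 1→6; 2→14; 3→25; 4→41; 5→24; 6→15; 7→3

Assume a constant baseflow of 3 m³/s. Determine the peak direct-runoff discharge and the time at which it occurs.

Q_p = 38.0 m³/s at t = 4 h

Subtracting baseflow gives direct-runoff ordinates: 0.0, 3.0, 11.0, 22.0, 38.0, 21.0, 12.0, 0.0 m³/s.
The maximum is 38.0 m³/s, occurring at the reading for t = 4 h.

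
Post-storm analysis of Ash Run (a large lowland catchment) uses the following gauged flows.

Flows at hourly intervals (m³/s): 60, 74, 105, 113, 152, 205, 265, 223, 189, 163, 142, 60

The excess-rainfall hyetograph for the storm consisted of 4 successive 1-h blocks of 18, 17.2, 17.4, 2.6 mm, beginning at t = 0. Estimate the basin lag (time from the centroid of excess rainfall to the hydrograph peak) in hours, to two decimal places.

Centroid of excess rainfall: t_c = Σ P_i·t̄_i / ΣP_i = 1.5833 h (block centres at 0.5, 1.5, 2.5, 3.5 h).
Hydrograph peak occurs at t = 6 h, so basin lag t_L = 6 − 1.5833 = 4.42 h.

t_L ≈ 4.42 h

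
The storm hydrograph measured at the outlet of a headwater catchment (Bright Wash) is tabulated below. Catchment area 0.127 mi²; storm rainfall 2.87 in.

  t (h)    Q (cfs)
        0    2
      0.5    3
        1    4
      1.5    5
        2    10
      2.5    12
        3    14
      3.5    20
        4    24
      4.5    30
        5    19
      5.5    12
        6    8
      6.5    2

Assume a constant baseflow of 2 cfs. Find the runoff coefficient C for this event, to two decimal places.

C ≈ 0.29

ΣQ_DR = 137.0 cfs; V = ΣQ_DR·Δt = 2.466 × 10^5 ft³.
Runoff depth d = V / A = 0.8358 in.
C = d / P = 0.8358 / 2.87 = 0.29.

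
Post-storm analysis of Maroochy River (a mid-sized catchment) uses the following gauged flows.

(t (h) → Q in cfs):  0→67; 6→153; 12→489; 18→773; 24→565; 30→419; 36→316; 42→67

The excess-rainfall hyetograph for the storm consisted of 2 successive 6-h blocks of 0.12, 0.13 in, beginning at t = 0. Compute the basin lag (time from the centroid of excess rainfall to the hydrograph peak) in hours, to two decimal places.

Centroid of excess rainfall: t_c = Σ P_i·t̄_i / ΣP_i = 6.1200 h (block centres at 3, 9 h).
Hydrograph peak occurs at t = 18 h, so basin lag t_L = 18 − 6.1200 = 11.88 h.

t_L ≈ 11.88 h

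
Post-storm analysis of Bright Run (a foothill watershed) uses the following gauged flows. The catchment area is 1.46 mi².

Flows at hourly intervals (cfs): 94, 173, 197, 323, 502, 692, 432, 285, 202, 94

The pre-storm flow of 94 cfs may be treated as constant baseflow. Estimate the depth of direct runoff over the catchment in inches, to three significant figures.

Direct runoff: 0.0, 79.0, 103.0, 229.0, 408.0, 598.0, 338.0, 191.0, 108.0, 0.0 cfs; ΣQ_DR = 2054 cfs.
V = ΣQ_DR · Δt = 2054 × 3600 s = 7.394 × 10^6 ft³.
Over A = 1.46 mi², depth = V / A = 2.18 in.

d ≈ 2.18 in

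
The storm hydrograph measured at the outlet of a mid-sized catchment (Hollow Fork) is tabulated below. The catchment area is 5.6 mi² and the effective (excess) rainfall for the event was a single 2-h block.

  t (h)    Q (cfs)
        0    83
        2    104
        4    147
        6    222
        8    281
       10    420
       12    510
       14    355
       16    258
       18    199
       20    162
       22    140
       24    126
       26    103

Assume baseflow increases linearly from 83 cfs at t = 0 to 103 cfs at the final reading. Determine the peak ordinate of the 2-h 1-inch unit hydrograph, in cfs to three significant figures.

Direct runoff: 0.00, 19.46, 60.92, 134.38, 191.85, 329.31, 417.77, 261.23, 162.69, 102.15, 63.62, 40.08, 24.54, 0.00 cfs; ΣQ_DR = 1808 cfs, peak = 417.77 cfs.
Runoff depth d = ΣQ_DR·Δt / A = 1808 × 7200 / (5.6 mi²) = 1.001 in.
The 1-inch UH is the DRH scaled by (1 in)/d, so U_p = 417.77 × 1/1.001 = 418 cfs.

U_p ≈ 418 cfs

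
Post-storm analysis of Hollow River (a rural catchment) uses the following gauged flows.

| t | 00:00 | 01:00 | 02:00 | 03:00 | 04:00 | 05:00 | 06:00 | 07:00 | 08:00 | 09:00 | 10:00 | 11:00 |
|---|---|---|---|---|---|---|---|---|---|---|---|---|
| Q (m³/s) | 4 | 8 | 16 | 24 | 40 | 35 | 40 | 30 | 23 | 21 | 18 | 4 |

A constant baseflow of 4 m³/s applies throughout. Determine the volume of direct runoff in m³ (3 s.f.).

Direct-runoff ordinates (Q − Q_b): 0.0, 4.0, 12.0, 20.0, 36.0, 31.0, 36.0, 26.0, 19.0, 17.0, 14.0, 0.0 m³/s.
ΣQ_DR = 215.0 m³/s.
With Δt = 1 h = 3600 s, V = ΣQ_DR · Δt = 215.0 × 3600 = 7.74 × 10^5 m³.

V ≈ 7.74 × 10^5 m³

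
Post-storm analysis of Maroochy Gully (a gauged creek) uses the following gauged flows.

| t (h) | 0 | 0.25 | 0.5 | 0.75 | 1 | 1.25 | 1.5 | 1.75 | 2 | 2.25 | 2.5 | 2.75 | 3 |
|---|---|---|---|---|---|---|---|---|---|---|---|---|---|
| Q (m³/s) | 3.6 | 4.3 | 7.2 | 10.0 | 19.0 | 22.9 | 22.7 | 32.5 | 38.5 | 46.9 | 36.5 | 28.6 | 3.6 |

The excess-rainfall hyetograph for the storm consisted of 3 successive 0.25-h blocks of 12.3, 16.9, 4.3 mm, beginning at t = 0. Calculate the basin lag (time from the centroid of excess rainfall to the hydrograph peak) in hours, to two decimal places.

t_L ≈ 1.93 h

Centroid of excess rainfall: t_c = Σ P_i·t̄_i / ΣP_i = 0.3153 h (block centres at 0.125, 0.375, 0.625 h).
Hydrograph peak occurs at t = 2.25 h, so basin lag t_L = 2.25 − 0.3153 = 1.93 h.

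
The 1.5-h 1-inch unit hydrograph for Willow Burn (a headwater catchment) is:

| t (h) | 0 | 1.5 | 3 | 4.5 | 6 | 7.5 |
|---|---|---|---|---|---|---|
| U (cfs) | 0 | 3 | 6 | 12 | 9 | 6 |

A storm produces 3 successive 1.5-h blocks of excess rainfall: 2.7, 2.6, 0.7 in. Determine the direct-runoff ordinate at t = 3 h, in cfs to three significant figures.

Q ≈ 24.0 cfs

By discrete convolution, Q_j = Σ (P_i / 1 in) · U_{j−i}.
At t = 3 h (j=2): Q = (2.7/1)·6 + (2.6/1)·3 + (0.7/1)·0 = 24.0 cfs.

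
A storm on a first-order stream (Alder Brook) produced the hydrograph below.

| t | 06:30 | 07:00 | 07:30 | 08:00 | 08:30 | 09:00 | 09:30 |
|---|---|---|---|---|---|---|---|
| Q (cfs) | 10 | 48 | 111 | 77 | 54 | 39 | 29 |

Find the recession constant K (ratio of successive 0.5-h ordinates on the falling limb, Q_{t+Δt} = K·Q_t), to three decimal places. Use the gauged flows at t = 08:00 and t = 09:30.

Using the recession-limb readings at t = 08:00 and t = 09:30: Q falls from 77 to 29 cfs over 3 intervals.
K = (Q₂/Q₁)^(1/3) = (29/77)^(1/3) = 0.722.

K ≈ 0.722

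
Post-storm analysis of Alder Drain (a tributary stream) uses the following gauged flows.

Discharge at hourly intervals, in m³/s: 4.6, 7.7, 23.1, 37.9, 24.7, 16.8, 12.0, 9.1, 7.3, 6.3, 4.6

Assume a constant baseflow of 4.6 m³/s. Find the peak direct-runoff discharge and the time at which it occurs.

Subtracting baseflow gives direct-runoff ordinates: 0.0, 3.1, 18.5, 33.3, 20.1, 12.2, 7.4, 4.5, 2.7, 1.7, 0.0 m³/s.
The maximum is 33.3 m³/s, occurring at the reading for t = 3 h.

Q_p = 33.3 m³/s at t = 3 h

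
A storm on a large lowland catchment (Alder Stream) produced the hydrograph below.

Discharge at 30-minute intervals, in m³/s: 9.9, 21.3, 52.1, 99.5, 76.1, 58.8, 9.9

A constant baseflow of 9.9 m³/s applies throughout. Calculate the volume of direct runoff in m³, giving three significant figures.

Direct-runoff ordinates (Q − Q_b): 0.0, 11.4, 42.2, 89.6, 66.2, 48.9, 0.0 m³/s.
ΣQ_DR = 258.3 m³/s.
With Δt = 0.5 h = 1800 s, V = ΣQ_DR · Δt = 258.3 × 1800 = 4.65 × 10^5 m³.

V ≈ 4.65 × 10^5 m³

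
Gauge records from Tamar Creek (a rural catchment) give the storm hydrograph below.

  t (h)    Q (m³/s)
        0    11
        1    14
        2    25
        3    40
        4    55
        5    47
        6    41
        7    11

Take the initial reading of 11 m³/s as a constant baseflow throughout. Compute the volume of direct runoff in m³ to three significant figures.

V ≈ 5.62 × 10^5 m³

Direct-runoff ordinates (Q − Q_b): 0.0, 3.0, 14.0, 29.0, 44.0, 36.0, 30.0, 0.0 m³/s.
ΣQ_DR = 156.0 m³/s.
With Δt = 1 h = 3600 s, V = ΣQ_DR · Δt = 156.0 × 3600 = 5.62 × 10^5 m³.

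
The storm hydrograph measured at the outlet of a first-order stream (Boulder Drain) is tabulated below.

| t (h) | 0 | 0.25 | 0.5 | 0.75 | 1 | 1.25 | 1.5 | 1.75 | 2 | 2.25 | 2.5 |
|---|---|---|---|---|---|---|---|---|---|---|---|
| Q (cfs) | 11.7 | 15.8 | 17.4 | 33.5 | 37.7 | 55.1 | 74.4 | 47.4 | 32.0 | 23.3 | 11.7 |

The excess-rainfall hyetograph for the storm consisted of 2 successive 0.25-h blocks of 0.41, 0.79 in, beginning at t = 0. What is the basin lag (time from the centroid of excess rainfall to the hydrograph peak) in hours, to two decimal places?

Centroid of excess rainfall: t_c = Σ P_i·t̄_i / ΣP_i = 0.2896 h (block centres at 0.125, 0.375 h).
Hydrograph peak occurs at t = 1.5 h, so basin lag t_L = 1.5 − 0.2896 = 1.21 h.

t_L ≈ 1.21 h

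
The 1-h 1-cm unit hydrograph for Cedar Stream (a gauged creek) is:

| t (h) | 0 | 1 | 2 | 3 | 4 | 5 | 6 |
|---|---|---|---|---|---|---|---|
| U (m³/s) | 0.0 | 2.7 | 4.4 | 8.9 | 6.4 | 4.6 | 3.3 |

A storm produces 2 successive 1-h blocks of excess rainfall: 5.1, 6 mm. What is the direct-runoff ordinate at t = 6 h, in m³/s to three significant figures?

Q ≈ 4.44 m³/s

By discrete convolution, Q_j = Σ (P_i / 10 mm) · U_{j−i}.
At t = 6 h (j=6): Q = (5.1/10)·3.3 + (6/10)·4.6 = 4.44 m³/s.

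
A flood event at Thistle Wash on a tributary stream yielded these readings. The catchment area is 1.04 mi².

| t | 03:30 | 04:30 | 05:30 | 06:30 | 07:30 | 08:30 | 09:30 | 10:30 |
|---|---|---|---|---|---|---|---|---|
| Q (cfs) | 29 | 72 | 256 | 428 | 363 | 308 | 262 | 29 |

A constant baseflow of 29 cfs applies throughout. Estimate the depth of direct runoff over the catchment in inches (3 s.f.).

Direct runoff: 0.0, 43.0, 227.0, 399.0, 334.0, 279.0, 233.0, 0.0 cfs; ΣQ_DR = 1515 cfs.
V = ΣQ_DR · Δt = 1515 × 3600 s = 5.454 × 10^6 ft³.
Over A = 1.04 mi², depth = V / A = 2.26 in.

d ≈ 2.26 in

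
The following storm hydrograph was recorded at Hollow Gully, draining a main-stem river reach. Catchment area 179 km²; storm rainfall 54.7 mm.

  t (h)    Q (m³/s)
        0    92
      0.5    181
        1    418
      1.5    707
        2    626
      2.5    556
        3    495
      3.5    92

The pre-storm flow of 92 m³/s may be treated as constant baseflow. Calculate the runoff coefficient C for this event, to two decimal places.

C ≈ 0.45

ΣQ_DR = 2431 m³/s; V = ΣQ_DR·Δt = 4.376 × 10^6 m³.
Runoff depth d = V / A = 24.45 mm.
C = d / P = 24.45 / 54.7 = 0.45.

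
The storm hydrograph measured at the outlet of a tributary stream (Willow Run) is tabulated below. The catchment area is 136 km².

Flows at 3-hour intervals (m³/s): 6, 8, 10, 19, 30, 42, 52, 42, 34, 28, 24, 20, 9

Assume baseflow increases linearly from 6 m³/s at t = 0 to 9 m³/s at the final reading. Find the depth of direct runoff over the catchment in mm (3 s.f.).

Direct runoff: 0.00, 1.75, 3.50, 12.25, 23.00, 34.75, 44.50, 34.25, 26.00, 19.75, 15.50, 11.25, 0.00 m³/s; ΣQ_DR = 226.5 m³/s.
V = ΣQ_DR · Δt = 226.5 × 10800 s = 2.446 × 10^6 m³.
Over A = 136 km², depth = V / A = 18.0 mm.

d ≈ 18.0 mm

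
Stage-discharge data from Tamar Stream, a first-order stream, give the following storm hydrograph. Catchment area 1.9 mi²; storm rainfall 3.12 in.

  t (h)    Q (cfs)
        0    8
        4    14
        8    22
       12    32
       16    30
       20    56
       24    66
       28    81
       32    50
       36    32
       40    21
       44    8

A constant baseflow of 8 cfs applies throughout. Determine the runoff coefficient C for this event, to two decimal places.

ΣQ_DR = 324.0 cfs; V = ΣQ_DR·Δt = 4.666 × 10^6 ft³.
Runoff depth d = V / A = 1.057 in.
C = d / P = 1.057 / 3.12 = 0.34.

C ≈ 0.34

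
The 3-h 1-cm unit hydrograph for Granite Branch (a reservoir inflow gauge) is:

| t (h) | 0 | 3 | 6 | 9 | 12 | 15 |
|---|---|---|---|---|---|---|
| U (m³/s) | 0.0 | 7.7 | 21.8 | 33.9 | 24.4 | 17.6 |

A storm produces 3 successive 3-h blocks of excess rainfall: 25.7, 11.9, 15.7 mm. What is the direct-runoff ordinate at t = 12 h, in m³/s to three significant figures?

By discrete convolution, Q_j = Σ (P_i / 10 mm) · U_{j−i}.
At t = 12 h (j=4): Q = (25.7/10)·24.4 + (11.9/10)·33.9 + (15.7/10)·21.8 = 137 m³/s.

Q ≈ 137 m³/s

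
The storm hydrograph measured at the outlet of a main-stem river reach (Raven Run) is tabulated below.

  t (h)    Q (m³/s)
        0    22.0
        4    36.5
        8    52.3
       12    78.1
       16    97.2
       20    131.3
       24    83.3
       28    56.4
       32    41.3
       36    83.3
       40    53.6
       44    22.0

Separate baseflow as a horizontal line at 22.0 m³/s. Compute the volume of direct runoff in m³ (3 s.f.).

Direct-runoff ordinates (Q − Q_b): 0.0, 14.5, 30.3, 56.1, 75.2, 109.3, 61.3, 34.4, 19.3, 61.3, 31.6, 0.0 m³/s.
ΣQ_DR = 493.3 m³/s.
With Δt = 4 h = 14400 s, V = ΣQ_DR · Δt = 493.3 × 14400 = 7.10 × 10^6 m³.

V ≈ 7.10 × 10^6 m³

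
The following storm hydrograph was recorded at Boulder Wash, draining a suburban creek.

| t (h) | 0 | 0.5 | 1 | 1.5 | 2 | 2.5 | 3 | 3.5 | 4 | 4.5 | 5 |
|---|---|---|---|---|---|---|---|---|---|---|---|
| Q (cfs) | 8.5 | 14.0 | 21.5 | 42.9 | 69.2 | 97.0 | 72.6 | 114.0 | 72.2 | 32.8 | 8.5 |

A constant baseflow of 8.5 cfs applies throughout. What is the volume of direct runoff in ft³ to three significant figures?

V ≈ 8.27 × 10^5 ft³

Direct-runoff ordinates (Q − Q_b): 0.0, 5.5, 13.0, 34.4, 60.7, 88.5, 64.1, 105.5, 63.7, 24.3, 0.0 cfs.
ΣQ_DR = 459.7 cfs.
With Δt = 0.5 h = 1800 s, V = ΣQ_DR · Δt = 459.7 × 1800 = 8.27 × 10^5 ft³.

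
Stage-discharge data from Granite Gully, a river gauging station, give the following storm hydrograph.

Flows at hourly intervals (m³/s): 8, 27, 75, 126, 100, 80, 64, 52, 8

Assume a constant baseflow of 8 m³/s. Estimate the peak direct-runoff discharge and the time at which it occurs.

Q_p = 118.0 m³/s at t = 3 h

Subtracting baseflow gives direct-runoff ordinates: 0.0, 19.0, 67.0, 118.0, 92.0, 72.0, 56.0, 44.0, 0.0 m³/s.
The maximum is 118.0 m³/s, occurring at the reading for t = 3 h.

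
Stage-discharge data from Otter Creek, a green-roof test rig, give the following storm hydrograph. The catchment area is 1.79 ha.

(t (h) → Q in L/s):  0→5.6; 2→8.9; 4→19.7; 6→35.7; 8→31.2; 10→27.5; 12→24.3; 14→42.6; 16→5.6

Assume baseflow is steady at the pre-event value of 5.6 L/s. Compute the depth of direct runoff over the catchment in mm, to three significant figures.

d ≈ 60.6 mm

Direct runoff: 0.0, 3.3, 14.1, 30.1, 25.6, 21.9, 18.7, 37.0, 0.0 L/s; ΣQ_DR = 150.7 L/s.
V = ΣQ_DR · Δt = 150.7 × 7200 s = 1.085 × 10^6 L.
Over A = 1.79 ha, depth = V / A = 60.6 mm.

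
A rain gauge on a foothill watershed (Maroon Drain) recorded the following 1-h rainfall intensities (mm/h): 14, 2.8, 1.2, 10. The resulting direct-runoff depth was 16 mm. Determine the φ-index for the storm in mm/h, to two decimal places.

Only the 2 blocks with intensity above φ contribute runoff: 14, 10 mm/h.
Σ(I−φ)·Δt = d  ⇒  (14+10 − 2φ)·1 = 16
φ = (24.00 − 16/1) / 2 = 4.00 mm/h.

φ ≈ 4.00 mm/h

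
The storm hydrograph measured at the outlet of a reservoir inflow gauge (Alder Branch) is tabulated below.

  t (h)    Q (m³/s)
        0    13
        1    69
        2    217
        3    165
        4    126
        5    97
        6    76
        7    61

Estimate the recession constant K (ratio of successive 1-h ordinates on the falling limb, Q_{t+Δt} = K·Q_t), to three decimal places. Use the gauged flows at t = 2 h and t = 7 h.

Using the recession-limb readings at t = 2 h and t = 7 h: Q falls from 217 to 61 m³/s over 5 intervals.
K = (Q₂/Q₁)^(1/5) = (61/217)^(1/5) = 0.776.

K ≈ 0.776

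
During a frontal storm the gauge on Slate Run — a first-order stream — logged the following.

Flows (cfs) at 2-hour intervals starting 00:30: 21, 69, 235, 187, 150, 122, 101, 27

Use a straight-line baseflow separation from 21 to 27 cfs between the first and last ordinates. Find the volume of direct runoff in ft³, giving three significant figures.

V ≈ 5.18 × 10^6 ft³

Direct-runoff ordinates (Q − Q_b): 0.00, 47.14, 212.29, 163.43, 125.57, 96.71, 74.86, 0.00 cfs.
ΣQ_DR = 720.0 cfs.
With Δt = 2 h = 7200 s, V = ΣQ_DR · Δt = 720.0 × 7200 = 5.18 × 10^6 ft³.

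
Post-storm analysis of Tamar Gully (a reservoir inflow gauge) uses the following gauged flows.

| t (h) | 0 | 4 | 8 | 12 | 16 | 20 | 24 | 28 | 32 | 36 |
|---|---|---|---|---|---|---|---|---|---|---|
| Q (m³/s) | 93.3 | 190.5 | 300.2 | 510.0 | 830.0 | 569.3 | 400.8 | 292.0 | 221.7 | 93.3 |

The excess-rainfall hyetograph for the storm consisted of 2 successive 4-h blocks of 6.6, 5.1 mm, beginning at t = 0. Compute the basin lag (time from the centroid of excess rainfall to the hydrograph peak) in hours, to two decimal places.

t_L ≈ 12.26 h

Centroid of excess rainfall: t_c = Σ P_i·t̄_i / ΣP_i = 3.7436 h (block centres at 2, 6 h).
Hydrograph peak occurs at t = 16 h, so basin lag t_L = 16 − 3.7436 = 12.26 h.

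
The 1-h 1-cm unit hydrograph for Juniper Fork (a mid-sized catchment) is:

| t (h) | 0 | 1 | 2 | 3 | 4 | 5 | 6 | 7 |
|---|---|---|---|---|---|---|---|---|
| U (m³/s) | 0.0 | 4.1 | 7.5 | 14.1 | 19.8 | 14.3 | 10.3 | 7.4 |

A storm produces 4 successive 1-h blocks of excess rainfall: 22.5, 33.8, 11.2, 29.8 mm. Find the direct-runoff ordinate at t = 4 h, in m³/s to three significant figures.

By discrete convolution, Q_j = Σ (P_i / 10 mm) · U_{j−i}.
At t = 4 h (j=4): Q = (22.5/10)·19.8 + (33.8/10)·14.1 + (11.2/10)·7.5 + (29.8/10)·4.1 = 113 m³/s.

Q ≈ 113 m³/s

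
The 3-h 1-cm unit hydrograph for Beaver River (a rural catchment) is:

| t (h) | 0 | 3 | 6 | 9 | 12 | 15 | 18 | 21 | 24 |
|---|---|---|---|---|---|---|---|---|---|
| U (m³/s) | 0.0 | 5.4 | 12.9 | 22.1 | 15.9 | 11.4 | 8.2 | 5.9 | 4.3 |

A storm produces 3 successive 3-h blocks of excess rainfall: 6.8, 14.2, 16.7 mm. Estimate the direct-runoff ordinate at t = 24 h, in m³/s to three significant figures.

By discrete convolution, Q_j = Σ (P_i / 10 mm) · U_{j−i}.
At t = 24 h (j=8): Q = (6.8/10)·4.3 + (14.2/10)·5.9 + (16.7/10)·8.2 = 25.0 m³/s.

Q ≈ 25.0 m³/s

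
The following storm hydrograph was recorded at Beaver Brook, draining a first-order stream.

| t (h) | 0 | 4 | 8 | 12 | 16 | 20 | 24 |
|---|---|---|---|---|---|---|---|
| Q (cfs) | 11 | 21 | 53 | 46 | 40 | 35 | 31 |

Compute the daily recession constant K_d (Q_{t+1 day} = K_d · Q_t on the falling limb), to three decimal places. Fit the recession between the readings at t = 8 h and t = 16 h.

K_d ≈ 0.430

Between t = 8 h and t = 16 h the flow falls from 53 to 40 cfs over 2×4 h = 8 h.
Per-interval ratio K = (40/53)^(1/2) = 0.8687; K_d = K^(24/4) = 0.430.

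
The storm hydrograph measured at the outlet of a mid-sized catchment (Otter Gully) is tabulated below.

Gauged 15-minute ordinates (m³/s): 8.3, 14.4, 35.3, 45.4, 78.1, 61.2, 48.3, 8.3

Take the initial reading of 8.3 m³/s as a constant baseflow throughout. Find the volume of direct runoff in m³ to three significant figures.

Direct-runoff ordinates (Q − Q_b): 0.0, 6.1, 27.0, 37.1, 69.8, 52.9, 40.0, 0.0 m³/s.
ΣQ_DR = 232.9 m³/s.
With Δt = 0.25 h = 900 s, V = ΣQ_DR · Δt = 232.9 × 900 = 2.10 × 10^5 m³.

V ≈ 2.10 × 10^5 m³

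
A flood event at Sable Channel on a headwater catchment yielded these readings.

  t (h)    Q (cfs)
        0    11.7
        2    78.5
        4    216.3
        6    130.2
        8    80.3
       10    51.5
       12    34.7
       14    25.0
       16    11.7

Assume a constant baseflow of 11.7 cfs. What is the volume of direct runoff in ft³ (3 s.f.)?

V ≈ 3.85 × 10^6 ft³

Direct-runoff ordinates (Q − Q_b): 0.0, 66.8, 204.6, 118.5, 68.6, 39.8, 23.0, 13.3, 0.0 cfs.
ΣQ_DR = 534.6 cfs.
With Δt = 2 h = 7200 s, V = ΣQ_DR · Δt = 534.6 × 7200 = 3.85 × 10^6 ft³.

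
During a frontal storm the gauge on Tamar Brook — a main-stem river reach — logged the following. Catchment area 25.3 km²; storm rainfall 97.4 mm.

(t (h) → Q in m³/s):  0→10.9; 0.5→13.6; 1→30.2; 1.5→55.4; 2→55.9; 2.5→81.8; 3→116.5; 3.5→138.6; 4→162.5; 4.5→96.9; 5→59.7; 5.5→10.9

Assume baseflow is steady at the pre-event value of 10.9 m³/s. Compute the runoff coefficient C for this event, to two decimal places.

C ≈ 0.51

ΣQ_DR = 702.1 m³/s; V = ΣQ_DR·Δt = 1.264 × 10^6 m³.
Runoff depth d = V / A = 49.95 mm.
C = d / P = 49.95 / 97.4 = 0.51.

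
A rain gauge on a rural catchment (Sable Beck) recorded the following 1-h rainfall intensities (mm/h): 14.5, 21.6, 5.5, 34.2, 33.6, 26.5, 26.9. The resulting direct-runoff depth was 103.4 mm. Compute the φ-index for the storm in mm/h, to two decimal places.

φ ≈ 8.98 mm/h

Only the 6 blocks with intensity above φ contribute runoff: 14.5, 21.6, 34.2, 33.6, 26.5, 26.9 mm/h.
Σ(I−φ)·Δt = d  ⇒  (14.5+21.6+34.2+33.6+26.5+26.9 − 6φ)·1 = 103.4
φ = (157.3 − 103.4/1) / 6 = 8.98 mm/h.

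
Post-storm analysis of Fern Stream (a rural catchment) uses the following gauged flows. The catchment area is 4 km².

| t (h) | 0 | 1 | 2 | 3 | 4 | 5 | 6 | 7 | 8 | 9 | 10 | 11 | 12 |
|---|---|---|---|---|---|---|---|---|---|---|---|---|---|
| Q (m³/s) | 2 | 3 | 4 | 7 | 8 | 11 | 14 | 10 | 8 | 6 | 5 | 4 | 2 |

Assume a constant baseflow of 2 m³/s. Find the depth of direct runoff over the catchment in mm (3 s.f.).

Direct runoff: 0.0, 1.0, 2.0, 5.0, 6.0, 9.0, 12.0, 8.0, 6.0, 4.0, 3.0, 2.0, 0.0 m³/s; ΣQ_DR = 58.00 m³/s.
V = ΣQ_DR · Δt = 58.00 × 3600 s = 2.088 × 10^5 m³.
Over A = 4 km², depth = V / A = 52.2 mm.

d ≈ 52.2 mm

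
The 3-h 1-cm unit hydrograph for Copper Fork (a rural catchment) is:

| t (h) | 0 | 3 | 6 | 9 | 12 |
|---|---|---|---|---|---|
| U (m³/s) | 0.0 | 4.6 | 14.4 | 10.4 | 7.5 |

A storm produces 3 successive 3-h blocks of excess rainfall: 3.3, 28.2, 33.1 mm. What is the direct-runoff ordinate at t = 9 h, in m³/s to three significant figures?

By discrete convolution, Q_j = Σ (P_i / 10 mm) · U_{j−i}.
At t = 9 h (j=3): Q = (3.3/10)·10.4 + (28.2/10)·14.4 + (33.1/10)·4.6 = 59.3 m³/s.

Q ≈ 59.3 m³/s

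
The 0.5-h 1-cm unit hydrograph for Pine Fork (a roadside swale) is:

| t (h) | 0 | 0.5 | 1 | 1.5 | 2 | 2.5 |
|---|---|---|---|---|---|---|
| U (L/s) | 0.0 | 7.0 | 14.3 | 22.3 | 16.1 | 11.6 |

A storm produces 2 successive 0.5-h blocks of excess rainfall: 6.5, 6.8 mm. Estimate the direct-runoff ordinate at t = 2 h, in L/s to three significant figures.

Q ≈ 25.6 L/s

By discrete convolution, Q_j = Σ (P_i / 10 mm) · U_{j−i}.
At t = 2 h (j=4): Q = (6.5/10)·16.1 + (6.8/10)·22.3 = 25.6 L/s.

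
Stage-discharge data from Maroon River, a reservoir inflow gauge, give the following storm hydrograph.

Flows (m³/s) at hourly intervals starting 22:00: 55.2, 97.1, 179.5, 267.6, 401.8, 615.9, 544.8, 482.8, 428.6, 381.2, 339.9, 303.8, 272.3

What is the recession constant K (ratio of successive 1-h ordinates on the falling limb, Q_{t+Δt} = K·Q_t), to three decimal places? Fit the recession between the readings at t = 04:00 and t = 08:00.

K ≈ 0.889

Using the recession-limb readings at t = 04:00 and t = 08:00: Q falls from 544.8 to 339.9 m³/s over 4 intervals.
K = (Q₂/Q₁)^(1/4) = (339.9/544.8)^(1/4) = 0.889.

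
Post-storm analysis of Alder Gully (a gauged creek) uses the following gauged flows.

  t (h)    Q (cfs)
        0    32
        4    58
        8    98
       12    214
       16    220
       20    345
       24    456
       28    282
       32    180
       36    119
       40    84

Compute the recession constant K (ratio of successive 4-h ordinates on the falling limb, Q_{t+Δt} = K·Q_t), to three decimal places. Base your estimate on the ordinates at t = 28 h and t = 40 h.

K ≈ 0.668

Using the recession-limb readings at t = 28 h and t = 40 h: Q falls from 282 to 84 cfs over 3 intervals.
K = (Q₂/Q₁)^(1/3) = (84/282)^(1/3) = 0.668.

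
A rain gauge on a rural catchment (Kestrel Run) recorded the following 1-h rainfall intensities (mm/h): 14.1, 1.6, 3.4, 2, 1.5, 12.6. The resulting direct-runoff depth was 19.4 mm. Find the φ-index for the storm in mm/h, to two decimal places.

φ ≈ 3.65 mm/h

Only the 2 blocks with intensity above φ contribute runoff: 14.1, 12.6 mm/h.
Σ(I−φ)·Δt = d  ⇒  (14.1+12.6 − 2φ)·1 = 19.4
φ = (26.70 − 19.4/1) / 2 = 3.65 mm/h.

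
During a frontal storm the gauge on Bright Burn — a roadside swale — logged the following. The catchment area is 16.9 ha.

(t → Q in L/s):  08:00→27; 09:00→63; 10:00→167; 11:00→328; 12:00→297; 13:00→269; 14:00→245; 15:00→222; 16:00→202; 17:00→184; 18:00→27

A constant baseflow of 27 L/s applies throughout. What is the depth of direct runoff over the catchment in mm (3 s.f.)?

d ≈ 36.9 mm

Direct runoff: 0.0, 36.0, 140.0, 301.0, 270.0, 242.0, 218.0, 195.0, 175.0, 157.0, 0.0 L/s; ΣQ_DR = 1734 L/s.
V = ΣQ_DR · Δt = 1734 × 3600 s = 6.242 × 10^6 L.
Over A = 16.9 ha, depth = V / A = 36.9 mm.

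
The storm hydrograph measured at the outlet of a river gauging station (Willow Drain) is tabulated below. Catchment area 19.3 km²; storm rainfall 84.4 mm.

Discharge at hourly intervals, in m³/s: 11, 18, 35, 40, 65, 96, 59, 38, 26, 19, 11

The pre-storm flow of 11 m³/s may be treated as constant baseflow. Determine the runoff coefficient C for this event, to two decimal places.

C ≈ 0.66

ΣQ_DR = 297.0 m³/s; V = ΣQ_DR·Δt = 1.069 × 10^6 m³.
Runoff depth d = V / A = 55.40 mm.
C = d / P = 55.40 / 84.4 = 0.66.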